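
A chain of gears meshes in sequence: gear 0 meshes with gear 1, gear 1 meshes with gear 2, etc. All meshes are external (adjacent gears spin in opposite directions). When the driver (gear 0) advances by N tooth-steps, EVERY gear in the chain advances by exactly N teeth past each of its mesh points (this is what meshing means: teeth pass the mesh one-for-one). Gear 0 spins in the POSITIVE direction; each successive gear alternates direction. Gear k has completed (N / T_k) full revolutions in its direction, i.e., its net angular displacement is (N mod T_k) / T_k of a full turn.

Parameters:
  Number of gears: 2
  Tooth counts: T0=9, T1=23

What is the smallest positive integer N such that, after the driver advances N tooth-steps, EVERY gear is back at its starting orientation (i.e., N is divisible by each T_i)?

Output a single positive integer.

Answer: 207

Derivation:
Gear k returns to start when N is a multiple of T_k.
All gears at start simultaneously when N is a common multiple of [9, 23]; the smallest such N is lcm(9, 23).
Start: lcm = T0 = 9
Fold in T1=23: gcd(9, 23) = 1; lcm(9, 23) = 9 * 23 / 1 = 207 / 1 = 207
Full cycle length = 207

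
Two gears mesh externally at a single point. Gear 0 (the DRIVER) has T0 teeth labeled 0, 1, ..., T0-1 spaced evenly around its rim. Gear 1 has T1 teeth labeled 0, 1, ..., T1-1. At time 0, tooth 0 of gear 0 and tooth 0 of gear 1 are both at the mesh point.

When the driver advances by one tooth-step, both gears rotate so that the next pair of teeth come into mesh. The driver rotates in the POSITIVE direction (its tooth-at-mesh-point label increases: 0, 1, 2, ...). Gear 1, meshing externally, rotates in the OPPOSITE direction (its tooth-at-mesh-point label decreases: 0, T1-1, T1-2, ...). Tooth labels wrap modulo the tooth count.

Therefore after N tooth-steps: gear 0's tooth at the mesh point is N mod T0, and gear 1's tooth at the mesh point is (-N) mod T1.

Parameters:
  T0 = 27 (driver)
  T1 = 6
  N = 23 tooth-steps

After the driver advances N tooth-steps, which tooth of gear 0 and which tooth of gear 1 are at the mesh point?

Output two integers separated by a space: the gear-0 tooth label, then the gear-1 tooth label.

Answer: 23 1

Derivation:
Gear 0 (driver, T0=27): tooth at mesh = N mod T0
  23 = 0 * 27 + 23, so 23 mod 27 = 23
  gear 0 tooth = 23
Gear 1 (driven, T1=6): tooth at mesh = (-N) mod T1
  23 = 3 * 6 + 5, so 23 mod 6 = 5
  (-23) mod 6 = (-5) mod 6 = 6 - 5 = 1
Mesh after 23 steps: gear-0 tooth 23 meets gear-1 tooth 1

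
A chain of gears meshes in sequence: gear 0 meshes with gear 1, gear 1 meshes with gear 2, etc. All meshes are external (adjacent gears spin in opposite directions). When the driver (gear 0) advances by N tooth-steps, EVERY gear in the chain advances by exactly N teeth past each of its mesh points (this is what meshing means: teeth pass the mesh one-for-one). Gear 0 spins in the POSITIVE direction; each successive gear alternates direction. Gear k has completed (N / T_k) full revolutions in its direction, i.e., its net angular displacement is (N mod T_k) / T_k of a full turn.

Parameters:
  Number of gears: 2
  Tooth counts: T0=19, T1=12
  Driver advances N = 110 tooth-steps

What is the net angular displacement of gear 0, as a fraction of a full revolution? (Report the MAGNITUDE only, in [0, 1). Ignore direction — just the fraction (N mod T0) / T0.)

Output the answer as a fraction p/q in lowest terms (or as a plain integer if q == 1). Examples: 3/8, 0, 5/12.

Answer: 15/19

Derivation:
Chain of 2 gears, tooth counts: [19, 12]
  gear 0: T0=19, direction=positive, advance = 110 mod 19 = 15 teeth = 15/19 turn
  gear 1: T1=12, direction=negative, advance = 110 mod 12 = 2 teeth = 2/12 turn
Gear 0: 110 mod 19 = 15
Fraction = 15 / 19 = 15/19 (gcd(15,19)=1) = 15/19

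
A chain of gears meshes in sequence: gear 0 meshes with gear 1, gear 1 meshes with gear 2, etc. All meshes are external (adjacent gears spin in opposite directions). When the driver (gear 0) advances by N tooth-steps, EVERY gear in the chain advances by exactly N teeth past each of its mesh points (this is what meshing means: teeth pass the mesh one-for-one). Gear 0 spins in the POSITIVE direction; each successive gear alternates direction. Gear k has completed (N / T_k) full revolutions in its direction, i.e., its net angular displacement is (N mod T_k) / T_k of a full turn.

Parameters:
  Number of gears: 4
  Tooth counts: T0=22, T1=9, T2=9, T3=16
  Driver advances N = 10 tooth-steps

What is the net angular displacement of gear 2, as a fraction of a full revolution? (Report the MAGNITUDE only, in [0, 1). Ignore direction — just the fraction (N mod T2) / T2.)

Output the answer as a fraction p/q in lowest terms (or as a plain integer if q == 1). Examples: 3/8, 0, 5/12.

Answer: 1/9

Derivation:
Chain of 4 gears, tooth counts: [22, 9, 9, 16]
  gear 0: T0=22, direction=positive, advance = 10 mod 22 = 10 teeth = 10/22 turn
  gear 1: T1=9, direction=negative, advance = 10 mod 9 = 1 teeth = 1/9 turn
  gear 2: T2=9, direction=positive, advance = 10 mod 9 = 1 teeth = 1/9 turn
  gear 3: T3=16, direction=negative, advance = 10 mod 16 = 10 teeth = 10/16 turn
Gear 2: 10 mod 9 = 1
Fraction = 1 / 9 = 1/9 (gcd(1,9)=1) = 1/9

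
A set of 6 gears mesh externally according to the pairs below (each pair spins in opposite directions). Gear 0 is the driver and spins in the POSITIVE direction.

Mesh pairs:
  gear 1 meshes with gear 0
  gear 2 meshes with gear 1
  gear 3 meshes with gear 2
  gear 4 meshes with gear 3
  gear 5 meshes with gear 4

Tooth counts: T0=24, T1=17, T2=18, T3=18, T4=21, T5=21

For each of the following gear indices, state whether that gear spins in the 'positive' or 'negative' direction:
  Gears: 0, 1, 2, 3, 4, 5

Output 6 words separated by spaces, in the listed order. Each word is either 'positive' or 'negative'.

Gear 0 (driver): positive (depth 0)
  gear 1: meshes with gear 0 -> depth 1 -> negative (opposite of gear 0)
  gear 2: meshes with gear 1 -> depth 2 -> positive (opposite of gear 1)
  gear 3: meshes with gear 2 -> depth 3 -> negative (opposite of gear 2)
  gear 4: meshes with gear 3 -> depth 4 -> positive (opposite of gear 3)
  gear 5: meshes with gear 4 -> depth 5 -> negative (opposite of gear 4)
Queried indices 0, 1, 2, 3, 4, 5 -> positive, negative, positive, negative, positive, negative

Answer: positive negative positive negative positive negative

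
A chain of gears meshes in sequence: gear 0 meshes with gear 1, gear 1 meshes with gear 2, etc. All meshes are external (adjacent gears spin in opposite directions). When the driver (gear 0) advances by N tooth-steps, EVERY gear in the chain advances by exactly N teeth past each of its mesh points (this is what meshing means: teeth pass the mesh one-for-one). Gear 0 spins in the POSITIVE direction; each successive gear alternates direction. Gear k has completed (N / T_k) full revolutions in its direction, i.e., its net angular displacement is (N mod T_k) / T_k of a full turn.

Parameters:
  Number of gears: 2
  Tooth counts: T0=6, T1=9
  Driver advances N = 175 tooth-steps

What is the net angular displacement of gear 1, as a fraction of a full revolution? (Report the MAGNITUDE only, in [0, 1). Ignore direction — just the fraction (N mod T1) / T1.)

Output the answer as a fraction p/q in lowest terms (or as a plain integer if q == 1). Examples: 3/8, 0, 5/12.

Chain of 2 gears, tooth counts: [6, 9]
  gear 0: T0=6, direction=positive, advance = 175 mod 6 = 1 teeth = 1/6 turn
  gear 1: T1=9, direction=negative, advance = 175 mod 9 = 4 teeth = 4/9 turn
Gear 1: 175 mod 9 = 4
Fraction = 4 / 9 = 4/9 (gcd(4,9)=1) = 4/9

Answer: 4/9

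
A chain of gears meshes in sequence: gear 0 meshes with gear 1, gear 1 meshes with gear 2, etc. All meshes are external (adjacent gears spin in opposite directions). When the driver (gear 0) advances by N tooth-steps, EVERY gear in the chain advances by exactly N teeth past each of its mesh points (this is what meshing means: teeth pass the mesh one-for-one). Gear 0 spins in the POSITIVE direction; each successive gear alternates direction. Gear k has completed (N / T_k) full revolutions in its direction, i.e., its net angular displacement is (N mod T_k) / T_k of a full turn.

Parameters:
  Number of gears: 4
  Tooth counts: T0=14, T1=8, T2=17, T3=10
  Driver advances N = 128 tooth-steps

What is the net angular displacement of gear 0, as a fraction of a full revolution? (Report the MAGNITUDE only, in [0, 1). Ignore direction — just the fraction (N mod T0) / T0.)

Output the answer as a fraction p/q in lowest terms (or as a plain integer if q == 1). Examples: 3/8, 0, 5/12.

Chain of 4 gears, tooth counts: [14, 8, 17, 10]
  gear 0: T0=14, direction=positive, advance = 128 mod 14 = 2 teeth = 2/14 turn
  gear 1: T1=8, direction=negative, advance = 128 mod 8 = 0 teeth = 0/8 turn
  gear 2: T2=17, direction=positive, advance = 128 mod 17 = 9 teeth = 9/17 turn
  gear 3: T3=10, direction=negative, advance = 128 mod 10 = 8 teeth = 8/10 turn
Gear 0: 128 mod 14 = 2
Fraction = 2 / 14 = 1/7 (gcd(2,14)=2) = 1/7

Answer: 1/7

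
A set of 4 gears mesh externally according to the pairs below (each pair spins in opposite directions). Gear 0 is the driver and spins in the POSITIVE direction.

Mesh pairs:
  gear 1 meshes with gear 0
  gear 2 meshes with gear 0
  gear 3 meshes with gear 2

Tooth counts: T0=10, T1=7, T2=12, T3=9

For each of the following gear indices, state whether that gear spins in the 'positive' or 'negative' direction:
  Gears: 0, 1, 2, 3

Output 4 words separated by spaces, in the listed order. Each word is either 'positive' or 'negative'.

Gear 0 (driver): positive (depth 0)
  gear 1: meshes with gear 0 -> depth 1 -> negative (opposite of gear 0)
  gear 2: meshes with gear 0 -> depth 1 -> negative (opposite of gear 0)
  gear 3: meshes with gear 2 -> depth 2 -> positive (opposite of gear 2)
Queried indices 0, 1, 2, 3 -> positive, negative, negative, positive

Answer: positive negative negative positive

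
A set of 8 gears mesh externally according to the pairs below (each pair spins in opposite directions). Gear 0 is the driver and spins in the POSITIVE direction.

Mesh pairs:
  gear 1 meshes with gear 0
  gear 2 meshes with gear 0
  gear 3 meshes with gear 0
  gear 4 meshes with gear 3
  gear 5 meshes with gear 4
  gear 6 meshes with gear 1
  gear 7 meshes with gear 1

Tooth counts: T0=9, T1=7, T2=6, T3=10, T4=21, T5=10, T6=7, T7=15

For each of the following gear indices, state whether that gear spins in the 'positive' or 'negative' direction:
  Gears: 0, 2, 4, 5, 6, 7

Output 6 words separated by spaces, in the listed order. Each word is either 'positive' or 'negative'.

Gear 0 (driver): positive (depth 0)
  gear 1: meshes with gear 0 -> depth 1 -> negative (opposite of gear 0)
  gear 2: meshes with gear 0 -> depth 1 -> negative (opposite of gear 0)
  gear 3: meshes with gear 0 -> depth 1 -> negative (opposite of gear 0)
  gear 4: meshes with gear 3 -> depth 2 -> positive (opposite of gear 3)
  gear 5: meshes with gear 4 -> depth 3 -> negative (opposite of gear 4)
  gear 6: meshes with gear 1 -> depth 2 -> positive (opposite of gear 1)
  gear 7: meshes with gear 1 -> depth 2 -> positive (opposite of gear 1)
Queried indices 0, 2, 4, 5, 6, 7 -> positive, negative, positive, negative, positive, positive

Answer: positive negative positive negative positive positive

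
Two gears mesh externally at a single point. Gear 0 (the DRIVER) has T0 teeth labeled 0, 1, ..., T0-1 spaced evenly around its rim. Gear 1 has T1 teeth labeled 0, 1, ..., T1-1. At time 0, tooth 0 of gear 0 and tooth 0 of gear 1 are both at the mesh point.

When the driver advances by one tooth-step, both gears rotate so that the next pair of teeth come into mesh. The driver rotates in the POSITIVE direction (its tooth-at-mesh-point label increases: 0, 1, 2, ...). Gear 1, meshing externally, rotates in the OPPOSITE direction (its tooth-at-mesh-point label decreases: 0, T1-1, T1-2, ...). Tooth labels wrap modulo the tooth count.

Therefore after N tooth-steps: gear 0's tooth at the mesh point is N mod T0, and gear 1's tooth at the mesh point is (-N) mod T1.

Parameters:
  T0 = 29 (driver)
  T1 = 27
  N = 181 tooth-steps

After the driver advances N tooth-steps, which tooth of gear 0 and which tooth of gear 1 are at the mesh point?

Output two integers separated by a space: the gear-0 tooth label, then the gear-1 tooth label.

Gear 0 (driver, T0=29): tooth at mesh = N mod T0
  181 = 6 * 29 + 7, so 181 mod 29 = 7
  gear 0 tooth = 7
Gear 1 (driven, T1=27): tooth at mesh = (-N) mod T1
  181 = 6 * 27 + 19, so 181 mod 27 = 19
  (-181) mod 27 = (-19) mod 27 = 27 - 19 = 8
Mesh after 181 steps: gear-0 tooth 7 meets gear-1 tooth 8

Answer: 7 8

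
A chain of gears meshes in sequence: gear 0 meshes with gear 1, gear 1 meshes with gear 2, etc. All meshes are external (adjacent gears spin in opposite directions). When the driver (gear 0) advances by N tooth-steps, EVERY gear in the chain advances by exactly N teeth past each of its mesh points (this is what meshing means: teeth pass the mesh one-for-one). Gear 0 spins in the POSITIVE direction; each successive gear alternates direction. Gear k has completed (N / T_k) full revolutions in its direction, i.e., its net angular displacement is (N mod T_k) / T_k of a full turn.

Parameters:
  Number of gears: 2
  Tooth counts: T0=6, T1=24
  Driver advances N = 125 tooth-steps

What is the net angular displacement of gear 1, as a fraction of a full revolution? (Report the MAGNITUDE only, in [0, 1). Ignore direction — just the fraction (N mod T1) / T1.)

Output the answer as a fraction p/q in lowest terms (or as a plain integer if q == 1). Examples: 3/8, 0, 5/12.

Chain of 2 gears, tooth counts: [6, 24]
  gear 0: T0=6, direction=positive, advance = 125 mod 6 = 5 teeth = 5/6 turn
  gear 1: T1=24, direction=negative, advance = 125 mod 24 = 5 teeth = 5/24 turn
Gear 1: 125 mod 24 = 5
Fraction = 5 / 24 = 5/24 (gcd(5,24)=1) = 5/24

Answer: 5/24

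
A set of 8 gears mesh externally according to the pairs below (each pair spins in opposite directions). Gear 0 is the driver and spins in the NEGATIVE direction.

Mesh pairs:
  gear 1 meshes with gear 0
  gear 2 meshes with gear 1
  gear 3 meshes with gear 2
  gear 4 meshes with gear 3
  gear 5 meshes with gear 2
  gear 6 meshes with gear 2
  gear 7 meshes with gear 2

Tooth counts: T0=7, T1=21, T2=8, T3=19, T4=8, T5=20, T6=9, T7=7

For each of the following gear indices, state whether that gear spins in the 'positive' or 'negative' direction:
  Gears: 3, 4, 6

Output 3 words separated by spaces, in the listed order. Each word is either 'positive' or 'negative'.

Answer: positive negative positive

Derivation:
Gear 0 (driver): negative (depth 0)
  gear 1: meshes with gear 0 -> depth 1 -> positive (opposite of gear 0)
  gear 2: meshes with gear 1 -> depth 2 -> negative (opposite of gear 1)
  gear 3: meshes with gear 2 -> depth 3 -> positive (opposite of gear 2)
  gear 4: meshes with gear 3 -> depth 4 -> negative (opposite of gear 3)
  gear 5: meshes with gear 2 -> depth 3 -> positive (opposite of gear 2)
  gear 6: meshes with gear 2 -> depth 3 -> positive (opposite of gear 2)
  gear 7: meshes with gear 2 -> depth 3 -> positive (opposite of gear 2)
Queried indices 3, 4, 6 -> positive, negative, positive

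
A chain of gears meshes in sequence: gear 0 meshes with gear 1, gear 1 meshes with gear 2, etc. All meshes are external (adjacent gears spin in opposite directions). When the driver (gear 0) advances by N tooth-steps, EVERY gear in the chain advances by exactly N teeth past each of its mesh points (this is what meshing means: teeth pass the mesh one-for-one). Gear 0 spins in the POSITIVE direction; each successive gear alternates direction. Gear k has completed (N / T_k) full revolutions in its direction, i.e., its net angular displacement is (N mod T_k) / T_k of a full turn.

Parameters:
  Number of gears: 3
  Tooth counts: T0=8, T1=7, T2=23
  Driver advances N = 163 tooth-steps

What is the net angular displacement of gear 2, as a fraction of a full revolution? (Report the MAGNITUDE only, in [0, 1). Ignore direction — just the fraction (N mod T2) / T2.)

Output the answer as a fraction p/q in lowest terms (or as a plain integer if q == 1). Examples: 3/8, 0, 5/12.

Chain of 3 gears, tooth counts: [8, 7, 23]
  gear 0: T0=8, direction=positive, advance = 163 mod 8 = 3 teeth = 3/8 turn
  gear 1: T1=7, direction=negative, advance = 163 mod 7 = 2 teeth = 2/7 turn
  gear 2: T2=23, direction=positive, advance = 163 mod 23 = 2 teeth = 2/23 turn
Gear 2: 163 mod 23 = 2
Fraction = 2 / 23 = 2/23 (gcd(2,23)=1) = 2/23

Answer: 2/23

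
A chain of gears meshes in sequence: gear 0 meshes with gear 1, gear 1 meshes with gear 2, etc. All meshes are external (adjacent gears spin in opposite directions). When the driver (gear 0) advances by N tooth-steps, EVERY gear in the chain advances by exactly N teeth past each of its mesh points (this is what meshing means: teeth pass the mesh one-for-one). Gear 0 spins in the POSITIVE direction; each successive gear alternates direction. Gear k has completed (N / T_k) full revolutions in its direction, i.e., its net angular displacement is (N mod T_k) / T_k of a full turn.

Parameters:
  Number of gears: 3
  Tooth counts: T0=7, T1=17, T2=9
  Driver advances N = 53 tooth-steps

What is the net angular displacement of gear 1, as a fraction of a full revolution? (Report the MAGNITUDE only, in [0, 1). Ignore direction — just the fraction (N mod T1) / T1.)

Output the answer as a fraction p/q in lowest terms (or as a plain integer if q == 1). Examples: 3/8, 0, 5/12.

Chain of 3 gears, tooth counts: [7, 17, 9]
  gear 0: T0=7, direction=positive, advance = 53 mod 7 = 4 teeth = 4/7 turn
  gear 1: T1=17, direction=negative, advance = 53 mod 17 = 2 teeth = 2/17 turn
  gear 2: T2=9, direction=positive, advance = 53 mod 9 = 8 teeth = 8/9 turn
Gear 1: 53 mod 17 = 2
Fraction = 2 / 17 = 2/17 (gcd(2,17)=1) = 2/17

Answer: 2/17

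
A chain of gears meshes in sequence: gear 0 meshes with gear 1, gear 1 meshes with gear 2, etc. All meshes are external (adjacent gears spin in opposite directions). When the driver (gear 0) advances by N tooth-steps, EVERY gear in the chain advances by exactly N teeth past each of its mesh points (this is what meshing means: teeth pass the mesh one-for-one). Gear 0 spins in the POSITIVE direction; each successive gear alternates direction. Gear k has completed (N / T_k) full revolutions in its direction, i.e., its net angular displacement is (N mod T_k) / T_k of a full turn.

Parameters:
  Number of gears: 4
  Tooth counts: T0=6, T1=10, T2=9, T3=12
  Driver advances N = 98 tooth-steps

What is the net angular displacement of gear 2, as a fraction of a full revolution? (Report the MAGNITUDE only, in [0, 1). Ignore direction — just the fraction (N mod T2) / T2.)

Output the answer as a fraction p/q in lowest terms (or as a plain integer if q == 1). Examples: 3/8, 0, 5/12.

Answer: 8/9

Derivation:
Chain of 4 gears, tooth counts: [6, 10, 9, 12]
  gear 0: T0=6, direction=positive, advance = 98 mod 6 = 2 teeth = 2/6 turn
  gear 1: T1=10, direction=negative, advance = 98 mod 10 = 8 teeth = 8/10 turn
  gear 2: T2=9, direction=positive, advance = 98 mod 9 = 8 teeth = 8/9 turn
  gear 3: T3=12, direction=negative, advance = 98 mod 12 = 2 teeth = 2/12 turn
Gear 2: 98 mod 9 = 8
Fraction = 8 / 9 = 8/9 (gcd(8,9)=1) = 8/9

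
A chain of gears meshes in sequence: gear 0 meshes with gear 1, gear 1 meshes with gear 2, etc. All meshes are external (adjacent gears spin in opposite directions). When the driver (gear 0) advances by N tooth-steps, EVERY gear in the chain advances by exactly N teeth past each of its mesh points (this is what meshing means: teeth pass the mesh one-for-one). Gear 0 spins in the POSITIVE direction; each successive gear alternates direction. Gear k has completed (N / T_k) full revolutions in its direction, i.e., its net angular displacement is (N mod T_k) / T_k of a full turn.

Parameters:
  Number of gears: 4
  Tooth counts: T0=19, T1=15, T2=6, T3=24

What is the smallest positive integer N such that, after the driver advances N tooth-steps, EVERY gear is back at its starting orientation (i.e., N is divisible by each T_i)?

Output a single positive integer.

Answer: 2280

Derivation:
Gear k returns to start when N is a multiple of T_k.
All gears at start simultaneously when N is a common multiple of [19, 15, 6, 24]; the smallest such N is lcm(19, 15, 6, 24).
Start: lcm = T0 = 19
Fold in T1=15: gcd(19, 15) = 1; lcm(19, 15) = 19 * 15 / 1 = 285 / 1 = 285
Fold in T2=6: gcd(285, 6) = 3; lcm(285, 6) = 285 * 6 / 3 = 1710 / 3 = 570
Fold in T3=24: gcd(570, 24) = 6; lcm(570, 24) = 570 * 24 / 6 = 13680 / 6 = 2280
Full cycle length = 2280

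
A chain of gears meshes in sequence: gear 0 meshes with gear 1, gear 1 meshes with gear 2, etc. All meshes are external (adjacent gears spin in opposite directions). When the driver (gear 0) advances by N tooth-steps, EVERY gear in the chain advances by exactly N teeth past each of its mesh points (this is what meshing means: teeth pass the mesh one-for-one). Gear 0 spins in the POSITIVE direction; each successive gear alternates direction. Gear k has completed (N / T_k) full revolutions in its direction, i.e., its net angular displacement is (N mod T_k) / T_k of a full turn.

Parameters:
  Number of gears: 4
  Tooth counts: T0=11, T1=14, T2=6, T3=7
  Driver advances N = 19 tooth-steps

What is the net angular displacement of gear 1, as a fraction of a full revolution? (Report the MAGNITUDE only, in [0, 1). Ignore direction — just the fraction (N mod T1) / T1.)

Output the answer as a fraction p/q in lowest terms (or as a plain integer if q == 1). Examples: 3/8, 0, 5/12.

Answer: 5/14

Derivation:
Chain of 4 gears, tooth counts: [11, 14, 6, 7]
  gear 0: T0=11, direction=positive, advance = 19 mod 11 = 8 teeth = 8/11 turn
  gear 1: T1=14, direction=negative, advance = 19 mod 14 = 5 teeth = 5/14 turn
  gear 2: T2=6, direction=positive, advance = 19 mod 6 = 1 teeth = 1/6 turn
  gear 3: T3=7, direction=negative, advance = 19 mod 7 = 5 teeth = 5/7 turn
Gear 1: 19 mod 14 = 5
Fraction = 5 / 14 = 5/14 (gcd(5,14)=1) = 5/14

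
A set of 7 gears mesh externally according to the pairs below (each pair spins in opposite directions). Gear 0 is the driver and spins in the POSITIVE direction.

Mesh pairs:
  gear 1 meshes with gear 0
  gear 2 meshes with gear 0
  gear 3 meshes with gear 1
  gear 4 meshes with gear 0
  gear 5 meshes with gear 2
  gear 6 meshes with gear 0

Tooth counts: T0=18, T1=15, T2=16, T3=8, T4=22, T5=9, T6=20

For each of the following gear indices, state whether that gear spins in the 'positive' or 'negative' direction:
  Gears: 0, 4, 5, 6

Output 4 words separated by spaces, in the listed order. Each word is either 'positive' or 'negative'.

Answer: positive negative positive negative

Derivation:
Gear 0 (driver): positive (depth 0)
  gear 1: meshes with gear 0 -> depth 1 -> negative (opposite of gear 0)
  gear 2: meshes with gear 0 -> depth 1 -> negative (opposite of gear 0)
  gear 3: meshes with gear 1 -> depth 2 -> positive (opposite of gear 1)
  gear 4: meshes with gear 0 -> depth 1 -> negative (opposite of gear 0)
  gear 5: meshes with gear 2 -> depth 2 -> positive (opposite of gear 2)
  gear 6: meshes with gear 0 -> depth 1 -> negative (opposite of gear 0)
Queried indices 0, 4, 5, 6 -> positive, negative, positive, negative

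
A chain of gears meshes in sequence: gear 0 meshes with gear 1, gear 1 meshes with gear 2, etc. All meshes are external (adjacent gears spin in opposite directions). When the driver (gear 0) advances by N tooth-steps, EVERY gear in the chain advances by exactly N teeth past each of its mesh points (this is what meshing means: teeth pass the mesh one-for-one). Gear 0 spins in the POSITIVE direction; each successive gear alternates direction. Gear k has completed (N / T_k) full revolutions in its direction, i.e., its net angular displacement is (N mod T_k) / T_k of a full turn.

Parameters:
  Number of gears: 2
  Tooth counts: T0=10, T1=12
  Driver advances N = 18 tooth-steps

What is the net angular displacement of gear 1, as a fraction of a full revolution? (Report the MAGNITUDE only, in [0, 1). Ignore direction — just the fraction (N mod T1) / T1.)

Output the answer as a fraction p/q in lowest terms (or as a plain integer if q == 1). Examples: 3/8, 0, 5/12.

Chain of 2 gears, tooth counts: [10, 12]
  gear 0: T0=10, direction=positive, advance = 18 mod 10 = 8 teeth = 8/10 turn
  gear 1: T1=12, direction=negative, advance = 18 mod 12 = 6 teeth = 6/12 turn
Gear 1: 18 mod 12 = 6
Fraction = 6 / 12 = 1/2 (gcd(6,12)=6) = 1/2

Answer: 1/2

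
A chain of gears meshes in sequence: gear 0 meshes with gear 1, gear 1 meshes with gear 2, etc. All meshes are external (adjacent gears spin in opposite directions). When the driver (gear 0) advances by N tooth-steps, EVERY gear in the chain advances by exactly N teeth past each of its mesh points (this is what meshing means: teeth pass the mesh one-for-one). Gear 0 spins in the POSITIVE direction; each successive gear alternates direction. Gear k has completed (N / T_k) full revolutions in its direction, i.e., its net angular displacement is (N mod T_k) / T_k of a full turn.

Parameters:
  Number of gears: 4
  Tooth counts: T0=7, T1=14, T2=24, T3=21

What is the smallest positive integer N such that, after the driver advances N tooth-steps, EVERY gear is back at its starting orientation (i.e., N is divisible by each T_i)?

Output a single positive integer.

Answer: 168

Derivation:
Gear k returns to start when N is a multiple of T_k.
All gears at start simultaneously when N is a common multiple of [7, 14, 24, 21]; the smallest such N is lcm(7, 14, 24, 21).
Start: lcm = T0 = 7
Fold in T1=14: gcd(7, 14) = 7; lcm(7, 14) = 7 * 14 / 7 = 98 / 7 = 14
Fold in T2=24: gcd(14, 24) = 2; lcm(14, 24) = 14 * 24 / 2 = 336 / 2 = 168
Fold in T3=21: gcd(168, 21) = 21; lcm(168, 21) = 168 * 21 / 21 = 3528 / 21 = 168
Full cycle length = 168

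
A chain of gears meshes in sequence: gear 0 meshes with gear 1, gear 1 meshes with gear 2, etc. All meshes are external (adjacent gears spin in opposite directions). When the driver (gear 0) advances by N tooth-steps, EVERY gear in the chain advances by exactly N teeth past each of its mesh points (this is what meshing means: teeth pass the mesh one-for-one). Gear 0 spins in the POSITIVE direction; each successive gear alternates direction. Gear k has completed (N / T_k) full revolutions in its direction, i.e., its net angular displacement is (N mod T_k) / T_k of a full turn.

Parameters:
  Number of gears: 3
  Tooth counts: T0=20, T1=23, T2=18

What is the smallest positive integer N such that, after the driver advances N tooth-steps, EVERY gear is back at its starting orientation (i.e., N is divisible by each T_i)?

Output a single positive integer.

Gear k returns to start when N is a multiple of T_k.
All gears at start simultaneously when N is a common multiple of [20, 23, 18]; the smallest such N is lcm(20, 23, 18).
Start: lcm = T0 = 20
Fold in T1=23: gcd(20, 23) = 1; lcm(20, 23) = 20 * 23 / 1 = 460 / 1 = 460
Fold in T2=18: gcd(460, 18) = 2; lcm(460, 18) = 460 * 18 / 2 = 8280 / 2 = 4140
Full cycle length = 4140

Answer: 4140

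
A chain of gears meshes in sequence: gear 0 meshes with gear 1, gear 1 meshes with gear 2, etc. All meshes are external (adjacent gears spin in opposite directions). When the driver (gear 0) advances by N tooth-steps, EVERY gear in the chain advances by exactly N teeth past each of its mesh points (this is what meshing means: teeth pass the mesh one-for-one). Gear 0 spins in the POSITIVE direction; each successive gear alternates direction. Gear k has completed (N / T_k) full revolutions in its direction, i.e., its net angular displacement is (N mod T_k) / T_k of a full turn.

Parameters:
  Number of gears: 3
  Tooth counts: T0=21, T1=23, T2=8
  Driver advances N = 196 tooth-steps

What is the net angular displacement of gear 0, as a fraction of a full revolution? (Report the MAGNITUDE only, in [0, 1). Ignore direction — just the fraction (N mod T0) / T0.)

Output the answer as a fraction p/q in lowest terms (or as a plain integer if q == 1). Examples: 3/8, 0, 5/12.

Answer: 1/3

Derivation:
Chain of 3 gears, tooth counts: [21, 23, 8]
  gear 0: T0=21, direction=positive, advance = 196 mod 21 = 7 teeth = 7/21 turn
  gear 1: T1=23, direction=negative, advance = 196 mod 23 = 12 teeth = 12/23 turn
  gear 2: T2=8, direction=positive, advance = 196 mod 8 = 4 teeth = 4/8 turn
Gear 0: 196 mod 21 = 7
Fraction = 7 / 21 = 1/3 (gcd(7,21)=7) = 1/3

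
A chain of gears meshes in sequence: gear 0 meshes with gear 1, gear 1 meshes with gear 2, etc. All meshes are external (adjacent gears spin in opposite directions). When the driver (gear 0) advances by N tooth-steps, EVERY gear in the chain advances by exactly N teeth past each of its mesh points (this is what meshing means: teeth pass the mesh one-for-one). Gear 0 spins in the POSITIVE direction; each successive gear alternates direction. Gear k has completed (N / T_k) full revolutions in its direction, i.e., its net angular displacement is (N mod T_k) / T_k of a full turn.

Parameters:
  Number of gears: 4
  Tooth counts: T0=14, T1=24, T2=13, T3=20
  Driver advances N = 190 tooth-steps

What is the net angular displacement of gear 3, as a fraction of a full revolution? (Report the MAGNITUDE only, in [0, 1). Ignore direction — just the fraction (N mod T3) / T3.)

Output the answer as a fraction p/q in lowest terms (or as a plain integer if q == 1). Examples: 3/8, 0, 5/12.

Chain of 4 gears, tooth counts: [14, 24, 13, 20]
  gear 0: T0=14, direction=positive, advance = 190 mod 14 = 8 teeth = 8/14 turn
  gear 1: T1=24, direction=negative, advance = 190 mod 24 = 22 teeth = 22/24 turn
  gear 2: T2=13, direction=positive, advance = 190 mod 13 = 8 teeth = 8/13 turn
  gear 3: T3=20, direction=negative, advance = 190 mod 20 = 10 teeth = 10/20 turn
Gear 3: 190 mod 20 = 10
Fraction = 10 / 20 = 1/2 (gcd(10,20)=10) = 1/2

Answer: 1/2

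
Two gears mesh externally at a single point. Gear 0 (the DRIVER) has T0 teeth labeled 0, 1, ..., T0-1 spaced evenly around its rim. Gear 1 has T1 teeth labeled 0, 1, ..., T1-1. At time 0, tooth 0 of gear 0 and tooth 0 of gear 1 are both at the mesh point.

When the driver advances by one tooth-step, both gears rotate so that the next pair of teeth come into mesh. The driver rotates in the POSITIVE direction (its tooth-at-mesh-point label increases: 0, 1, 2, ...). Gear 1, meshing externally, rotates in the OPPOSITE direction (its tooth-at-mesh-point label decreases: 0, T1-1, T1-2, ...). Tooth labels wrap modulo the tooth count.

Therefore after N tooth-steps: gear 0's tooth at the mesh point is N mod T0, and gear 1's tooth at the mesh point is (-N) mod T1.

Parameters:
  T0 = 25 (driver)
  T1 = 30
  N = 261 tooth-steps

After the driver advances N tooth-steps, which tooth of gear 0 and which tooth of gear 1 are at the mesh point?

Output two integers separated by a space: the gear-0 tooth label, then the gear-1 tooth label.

Gear 0 (driver, T0=25): tooth at mesh = N mod T0
  261 = 10 * 25 + 11, so 261 mod 25 = 11
  gear 0 tooth = 11
Gear 1 (driven, T1=30): tooth at mesh = (-N) mod T1
  261 = 8 * 30 + 21, so 261 mod 30 = 21
  (-261) mod 30 = (-21) mod 30 = 30 - 21 = 9
Mesh after 261 steps: gear-0 tooth 11 meets gear-1 tooth 9

Answer: 11 9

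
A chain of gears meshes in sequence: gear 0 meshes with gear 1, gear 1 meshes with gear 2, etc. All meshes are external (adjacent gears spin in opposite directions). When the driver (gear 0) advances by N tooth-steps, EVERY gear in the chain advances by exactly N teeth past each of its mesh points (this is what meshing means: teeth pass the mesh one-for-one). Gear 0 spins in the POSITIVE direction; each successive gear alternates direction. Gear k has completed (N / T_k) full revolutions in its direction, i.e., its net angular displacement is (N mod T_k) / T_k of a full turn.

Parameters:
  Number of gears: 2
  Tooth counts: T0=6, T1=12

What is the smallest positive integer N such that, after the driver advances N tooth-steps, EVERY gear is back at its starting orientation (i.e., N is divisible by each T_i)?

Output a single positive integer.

Gear k returns to start when N is a multiple of T_k.
All gears at start simultaneously when N is a common multiple of [6, 12]; the smallest such N is lcm(6, 12).
Start: lcm = T0 = 6
Fold in T1=12: gcd(6, 12) = 6; lcm(6, 12) = 6 * 12 / 6 = 72 / 6 = 12
Full cycle length = 12

Answer: 12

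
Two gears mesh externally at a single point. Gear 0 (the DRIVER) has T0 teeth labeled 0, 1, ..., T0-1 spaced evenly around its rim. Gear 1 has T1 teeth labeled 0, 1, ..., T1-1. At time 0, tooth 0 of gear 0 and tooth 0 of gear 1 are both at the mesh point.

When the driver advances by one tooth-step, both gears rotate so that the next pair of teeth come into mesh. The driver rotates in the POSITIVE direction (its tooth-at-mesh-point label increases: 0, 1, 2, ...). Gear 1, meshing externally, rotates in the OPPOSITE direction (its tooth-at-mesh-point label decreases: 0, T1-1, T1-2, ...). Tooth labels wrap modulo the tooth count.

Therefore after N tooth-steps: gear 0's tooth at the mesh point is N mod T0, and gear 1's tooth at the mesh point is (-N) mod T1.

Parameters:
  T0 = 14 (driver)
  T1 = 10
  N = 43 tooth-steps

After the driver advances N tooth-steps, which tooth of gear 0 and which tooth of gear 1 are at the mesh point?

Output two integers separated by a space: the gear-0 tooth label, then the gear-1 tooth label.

Answer: 1 7

Derivation:
Gear 0 (driver, T0=14): tooth at mesh = N mod T0
  43 = 3 * 14 + 1, so 43 mod 14 = 1
  gear 0 tooth = 1
Gear 1 (driven, T1=10): tooth at mesh = (-N) mod T1
  43 = 4 * 10 + 3, so 43 mod 10 = 3
  (-43) mod 10 = (-3) mod 10 = 10 - 3 = 7
Mesh after 43 steps: gear-0 tooth 1 meets gear-1 tooth 7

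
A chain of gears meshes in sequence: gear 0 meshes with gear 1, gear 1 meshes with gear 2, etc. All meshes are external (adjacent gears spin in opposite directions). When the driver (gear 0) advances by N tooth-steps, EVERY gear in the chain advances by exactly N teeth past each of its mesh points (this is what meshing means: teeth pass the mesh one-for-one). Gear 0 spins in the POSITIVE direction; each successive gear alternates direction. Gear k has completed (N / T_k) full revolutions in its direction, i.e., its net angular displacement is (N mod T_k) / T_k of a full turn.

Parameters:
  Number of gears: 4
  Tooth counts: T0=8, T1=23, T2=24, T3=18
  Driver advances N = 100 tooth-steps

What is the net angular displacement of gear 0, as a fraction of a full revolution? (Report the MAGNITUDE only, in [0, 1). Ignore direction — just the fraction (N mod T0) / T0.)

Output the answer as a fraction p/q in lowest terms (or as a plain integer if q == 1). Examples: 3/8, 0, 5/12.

Answer: 1/2

Derivation:
Chain of 4 gears, tooth counts: [8, 23, 24, 18]
  gear 0: T0=8, direction=positive, advance = 100 mod 8 = 4 teeth = 4/8 turn
  gear 1: T1=23, direction=negative, advance = 100 mod 23 = 8 teeth = 8/23 turn
  gear 2: T2=24, direction=positive, advance = 100 mod 24 = 4 teeth = 4/24 turn
  gear 3: T3=18, direction=negative, advance = 100 mod 18 = 10 teeth = 10/18 turn
Gear 0: 100 mod 8 = 4
Fraction = 4 / 8 = 1/2 (gcd(4,8)=4) = 1/2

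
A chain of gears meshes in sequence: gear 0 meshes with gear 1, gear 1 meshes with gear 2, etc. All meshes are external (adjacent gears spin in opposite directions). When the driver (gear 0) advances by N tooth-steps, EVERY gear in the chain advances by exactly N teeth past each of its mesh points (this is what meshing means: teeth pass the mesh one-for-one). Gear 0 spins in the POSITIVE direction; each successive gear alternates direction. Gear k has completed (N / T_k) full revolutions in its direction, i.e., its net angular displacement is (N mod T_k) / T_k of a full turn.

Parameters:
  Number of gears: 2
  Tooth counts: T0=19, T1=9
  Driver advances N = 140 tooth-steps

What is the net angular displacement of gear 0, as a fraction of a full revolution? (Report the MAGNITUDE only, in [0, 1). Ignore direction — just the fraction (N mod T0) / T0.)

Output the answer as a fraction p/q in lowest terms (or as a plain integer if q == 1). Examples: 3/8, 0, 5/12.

Answer: 7/19

Derivation:
Chain of 2 gears, tooth counts: [19, 9]
  gear 0: T0=19, direction=positive, advance = 140 mod 19 = 7 teeth = 7/19 turn
  gear 1: T1=9, direction=negative, advance = 140 mod 9 = 5 teeth = 5/9 turn
Gear 0: 140 mod 19 = 7
Fraction = 7 / 19 = 7/19 (gcd(7,19)=1) = 7/19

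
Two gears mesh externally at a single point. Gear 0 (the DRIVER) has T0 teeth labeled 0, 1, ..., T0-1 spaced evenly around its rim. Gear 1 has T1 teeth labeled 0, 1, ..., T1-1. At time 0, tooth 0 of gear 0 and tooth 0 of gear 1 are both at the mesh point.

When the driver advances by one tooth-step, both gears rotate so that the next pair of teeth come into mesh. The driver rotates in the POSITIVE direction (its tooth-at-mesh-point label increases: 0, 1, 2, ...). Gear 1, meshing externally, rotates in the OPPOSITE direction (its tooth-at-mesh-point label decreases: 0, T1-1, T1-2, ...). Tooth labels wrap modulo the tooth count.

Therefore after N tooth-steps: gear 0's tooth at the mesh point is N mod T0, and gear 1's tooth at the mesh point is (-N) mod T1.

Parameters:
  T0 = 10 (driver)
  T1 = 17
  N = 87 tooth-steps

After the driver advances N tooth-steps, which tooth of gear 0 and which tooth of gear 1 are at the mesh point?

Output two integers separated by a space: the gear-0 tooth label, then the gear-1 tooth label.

Answer: 7 15

Derivation:
Gear 0 (driver, T0=10): tooth at mesh = N mod T0
  87 = 8 * 10 + 7, so 87 mod 10 = 7
  gear 0 tooth = 7
Gear 1 (driven, T1=17): tooth at mesh = (-N) mod T1
  87 = 5 * 17 + 2, so 87 mod 17 = 2
  (-87) mod 17 = (-2) mod 17 = 17 - 2 = 15
Mesh after 87 steps: gear-0 tooth 7 meets gear-1 tooth 15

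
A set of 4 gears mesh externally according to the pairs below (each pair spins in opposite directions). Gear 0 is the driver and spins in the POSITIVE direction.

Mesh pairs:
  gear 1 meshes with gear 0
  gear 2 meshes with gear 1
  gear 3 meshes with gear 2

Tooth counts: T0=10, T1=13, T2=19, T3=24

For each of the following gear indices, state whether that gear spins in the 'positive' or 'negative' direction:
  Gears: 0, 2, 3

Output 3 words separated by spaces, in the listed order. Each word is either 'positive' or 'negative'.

Answer: positive positive negative

Derivation:
Gear 0 (driver): positive (depth 0)
  gear 1: meshes with gear 0 -> depth 1 -> negative (opposite of gear 0)
  gear 2: meshes with gear 1 -> depth 2 -> positive (opposite of gear 1)
  gear 3: meshes with gear 2 -> depth 3 -> negative (opposite of gear 2)
Queried indices 0, 2, 3 -> positive, positive, negative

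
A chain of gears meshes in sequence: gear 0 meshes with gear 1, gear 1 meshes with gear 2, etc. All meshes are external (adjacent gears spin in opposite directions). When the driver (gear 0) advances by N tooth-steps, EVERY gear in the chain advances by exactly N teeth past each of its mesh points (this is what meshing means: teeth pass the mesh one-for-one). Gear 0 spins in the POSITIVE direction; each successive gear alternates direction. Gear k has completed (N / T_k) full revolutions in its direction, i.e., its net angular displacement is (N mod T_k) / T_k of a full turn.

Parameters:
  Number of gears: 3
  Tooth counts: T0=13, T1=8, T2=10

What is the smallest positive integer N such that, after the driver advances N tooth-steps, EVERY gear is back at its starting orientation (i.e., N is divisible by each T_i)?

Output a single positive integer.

Answer: 520

Derivation:
Gear k returns to start when N is a multiple of T_k.
All gears at start simultaneously when N is a common multiple of [13, 8, 10]; the smallest such N is lcm(13, 8, 10).
Start: lcm = T0 = 13
Fold in T1=8: gcd(13, 8) = 1; lcm(13, 8) = 13 * 8 / 1 = 104 / 1 = 104
Fold in T2=10: gcd(104, 10) = 2; lcm(104, 10) = 104 * 10 / 2 = 1040 / 2 = 520
Full cycle length = 520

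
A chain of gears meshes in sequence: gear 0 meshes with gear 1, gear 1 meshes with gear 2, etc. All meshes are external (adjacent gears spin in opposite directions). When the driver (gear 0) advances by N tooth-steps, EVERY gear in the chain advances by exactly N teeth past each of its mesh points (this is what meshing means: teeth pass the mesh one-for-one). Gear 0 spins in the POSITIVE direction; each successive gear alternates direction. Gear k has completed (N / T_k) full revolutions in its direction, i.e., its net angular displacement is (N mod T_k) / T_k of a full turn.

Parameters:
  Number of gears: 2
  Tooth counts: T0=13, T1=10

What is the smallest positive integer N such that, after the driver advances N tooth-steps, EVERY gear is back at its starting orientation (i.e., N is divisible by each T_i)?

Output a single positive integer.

Gear k returns to start when N is a multiple of T_k.
All gears at start simultaneously when N is a common multiple of [13, 10]; the smallest such N is lcm(13, 10).
Start: lcm = T0 = 13
Fold in T1=10: gcd(13, 10) = 1; lcm(13, 10) = 13 * 10 / 1 = 130 / 1 = 130
Full cycle length = 130

Answer: 130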